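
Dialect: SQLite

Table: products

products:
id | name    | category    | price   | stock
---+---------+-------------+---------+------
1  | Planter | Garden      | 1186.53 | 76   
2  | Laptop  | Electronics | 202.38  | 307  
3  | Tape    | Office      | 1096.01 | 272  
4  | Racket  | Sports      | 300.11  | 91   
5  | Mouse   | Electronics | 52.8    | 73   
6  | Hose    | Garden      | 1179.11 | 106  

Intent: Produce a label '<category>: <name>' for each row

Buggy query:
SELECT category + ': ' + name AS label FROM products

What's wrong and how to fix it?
Bug: SQLite uses || for string concatenation; + coerces text to numbers (yielding 0)

Fix: Use the || operator for string concatenation

Corrected query:
SELECT category || ': ' || name AS label FROM products

Result:
label              
-------------------
Garden: Planter    
Electronics: Laptop
Office: Tape       
Sports: Racket     
Electronics: Mouse 
Garden: Hose       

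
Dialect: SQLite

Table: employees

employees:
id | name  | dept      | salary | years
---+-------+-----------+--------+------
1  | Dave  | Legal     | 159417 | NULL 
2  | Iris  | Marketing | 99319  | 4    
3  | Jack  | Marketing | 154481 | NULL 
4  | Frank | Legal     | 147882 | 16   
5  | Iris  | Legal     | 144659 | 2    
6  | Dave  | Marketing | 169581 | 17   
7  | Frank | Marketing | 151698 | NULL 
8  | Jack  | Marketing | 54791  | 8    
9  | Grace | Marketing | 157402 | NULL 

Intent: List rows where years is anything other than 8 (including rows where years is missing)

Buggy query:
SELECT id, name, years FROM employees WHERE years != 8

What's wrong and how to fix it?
Bug: Inequality against NULL is unknown, not true; rows with NULL are dropped

Fix: Handle NULL separately with IS NULL alongside the inequality

Corrected query:
SELECT id, name, years FROM employees WHERE years != 8 OR years IS NULL

Result:
id | name  | years
---+-------+------
1  | Dave  | NULL 
2  | Iris  | 4    
3  | Jack  | NULL 
4  | Frank | 16   
5  | Iris  | 2    
6  | Dave  | 17   
7  | Frank | NULL 
9  | Grace | NULL 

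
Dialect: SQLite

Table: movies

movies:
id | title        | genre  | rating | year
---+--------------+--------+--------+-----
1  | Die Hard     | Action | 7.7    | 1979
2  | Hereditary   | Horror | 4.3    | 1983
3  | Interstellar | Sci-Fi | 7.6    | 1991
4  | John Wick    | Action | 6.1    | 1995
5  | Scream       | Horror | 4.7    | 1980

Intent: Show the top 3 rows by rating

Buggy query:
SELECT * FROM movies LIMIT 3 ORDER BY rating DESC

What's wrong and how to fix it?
Bug: LIMIT must come after ORDER BY

Fix: Swap the clauses: ORDER BY first, then LIMIT

Corrected query:
SELECT * FROM movies ORDER BY rating DESC LIMIT 3

Result:
id | title        | genre  | rating | year
---+--------------+--------+--------+-----
1  | Die Hard     | Action | 7.7    | 1979
3  | Interstellar | Sci-Fi | 7.6    | 1991
4  | John Wick    | Action | 6.1    | 1995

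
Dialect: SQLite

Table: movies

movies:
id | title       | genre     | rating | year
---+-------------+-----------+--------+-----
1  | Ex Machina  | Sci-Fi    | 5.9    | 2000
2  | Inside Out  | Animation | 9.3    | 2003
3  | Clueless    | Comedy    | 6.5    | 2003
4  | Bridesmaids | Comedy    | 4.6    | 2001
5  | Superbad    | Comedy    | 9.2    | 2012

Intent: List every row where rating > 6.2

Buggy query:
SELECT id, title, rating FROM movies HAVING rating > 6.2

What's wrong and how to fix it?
Bug: This is a non-aggregate query (no GROUP BY, no aggregates), so in SQLite the HAVING clause is invalid here; a row-level condition belongs in WHERE

Fix: Use WHERE for row-level filtering

Corrected query:
SELECT id, title, rating FROM movies WHERE rating > 6.2

Result:
id | title      | rating
---+------------+-------
2  | Inside Out | 9.3   
3  | Clueless   | 6.5   
5  | Superbad   | 9.2   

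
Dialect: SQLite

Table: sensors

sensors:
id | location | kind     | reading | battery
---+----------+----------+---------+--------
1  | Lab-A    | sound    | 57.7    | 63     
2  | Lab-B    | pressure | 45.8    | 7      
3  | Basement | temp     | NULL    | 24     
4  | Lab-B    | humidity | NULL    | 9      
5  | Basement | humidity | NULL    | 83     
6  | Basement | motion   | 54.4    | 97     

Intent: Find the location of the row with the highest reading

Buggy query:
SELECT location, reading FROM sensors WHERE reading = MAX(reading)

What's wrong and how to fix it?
Bug: WHERE is evaluated per row; an aggregate over the whole table isn't defined there

Fix: Use a subquery: WHERE reading = (SELECT MAX(reading) FROM sensors)

Corrected query:
SELECT location, reading FROM sensors WHERE reading = (SELECT MAX(reading) FROM sensors)

Result:
location | reading
---------+--------
Lab-A    | 57.7   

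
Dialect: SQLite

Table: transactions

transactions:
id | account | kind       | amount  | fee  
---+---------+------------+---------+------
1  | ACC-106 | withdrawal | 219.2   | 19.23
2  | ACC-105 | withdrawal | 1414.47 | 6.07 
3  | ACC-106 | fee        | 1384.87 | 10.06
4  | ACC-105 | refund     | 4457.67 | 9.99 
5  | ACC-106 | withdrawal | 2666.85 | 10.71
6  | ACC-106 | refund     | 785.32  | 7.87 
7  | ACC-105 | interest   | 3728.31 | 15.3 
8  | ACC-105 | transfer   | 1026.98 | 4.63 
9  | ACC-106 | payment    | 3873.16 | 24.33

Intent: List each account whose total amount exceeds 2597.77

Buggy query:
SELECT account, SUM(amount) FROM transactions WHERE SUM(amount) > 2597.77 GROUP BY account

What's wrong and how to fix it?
Bug: SUM(amount) is an aggregate, but WHERE filters rows before aggregation

Fix: Move the aggregate condition to a HAVING clause

Corrected query:
SELECT account, SUM(amount) FROM transactions GROUP BY account HAVING SUM(amount) > 2597.77

Result:
account | SUM(amount)
--------+------------
ACC-105 | 10627.43   
ACC-106 | 8929.4     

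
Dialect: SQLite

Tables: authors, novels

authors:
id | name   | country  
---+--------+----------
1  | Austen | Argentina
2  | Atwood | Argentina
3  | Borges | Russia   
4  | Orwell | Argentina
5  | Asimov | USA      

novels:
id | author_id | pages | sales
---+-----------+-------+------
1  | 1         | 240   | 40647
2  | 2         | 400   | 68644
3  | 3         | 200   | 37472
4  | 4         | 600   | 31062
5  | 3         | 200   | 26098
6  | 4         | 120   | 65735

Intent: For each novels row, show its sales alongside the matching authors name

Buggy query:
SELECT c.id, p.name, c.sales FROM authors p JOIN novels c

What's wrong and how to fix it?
Bug: JOIN with no ON clause produces a cartesian product; every novels row pairs with every authors row

Fix: Specify the join condition linking the foreign key to the parent id

Corrected query:
SELECT c.id, p.name, c.sales FROM authors p JOIN novels c ON c.author_id = p.id

Result:
id | name   | sales
---+--------+------
1  | Austen | 40647
2  | Atwood | 68644
3  | Borges | 37472
4  | Orwell | 31062
5  | Borges | 26098
6  | Orwell | 65735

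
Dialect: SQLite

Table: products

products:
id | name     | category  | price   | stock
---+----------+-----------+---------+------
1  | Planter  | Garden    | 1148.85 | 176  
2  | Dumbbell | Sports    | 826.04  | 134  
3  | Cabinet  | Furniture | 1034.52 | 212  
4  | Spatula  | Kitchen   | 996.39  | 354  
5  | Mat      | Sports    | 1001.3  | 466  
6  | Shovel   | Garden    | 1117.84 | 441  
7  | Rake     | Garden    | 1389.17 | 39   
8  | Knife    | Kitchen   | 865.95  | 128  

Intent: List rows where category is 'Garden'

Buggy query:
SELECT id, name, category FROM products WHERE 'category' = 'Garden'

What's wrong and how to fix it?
Bug: Single quotes denote string literals in SQL; the column name is being compared as a constant string

Fix: Reference the column as category without single quotes

Corrected query:
SELECT id, name, category FROM products WHERE category = 'Garden'

Result:
id | name    | category
---+---------+---------
1  | Planter | Garden  
6  | Shovel  | Garden  
7  | Rake    | Garden  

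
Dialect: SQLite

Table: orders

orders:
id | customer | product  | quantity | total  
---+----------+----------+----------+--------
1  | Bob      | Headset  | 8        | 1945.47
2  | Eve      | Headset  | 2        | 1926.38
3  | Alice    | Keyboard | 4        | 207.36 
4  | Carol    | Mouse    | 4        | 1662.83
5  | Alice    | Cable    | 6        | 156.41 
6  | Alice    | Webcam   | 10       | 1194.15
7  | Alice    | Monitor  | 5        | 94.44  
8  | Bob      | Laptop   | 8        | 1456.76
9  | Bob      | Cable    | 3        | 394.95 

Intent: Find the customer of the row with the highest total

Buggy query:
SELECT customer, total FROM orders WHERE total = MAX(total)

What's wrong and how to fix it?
Bug: MAX(total) is an aggregate and cannot be used directly in WHERE

Fix: Wrap MAX in a scalar subquery so WHERE compares against a single value

Corrected query:
SELECT customer, total FROM orders WHERE total = (SELECT MAX(total) FROM orders)

Result:
customer | total  
---------+--------
Bob      | 1945.47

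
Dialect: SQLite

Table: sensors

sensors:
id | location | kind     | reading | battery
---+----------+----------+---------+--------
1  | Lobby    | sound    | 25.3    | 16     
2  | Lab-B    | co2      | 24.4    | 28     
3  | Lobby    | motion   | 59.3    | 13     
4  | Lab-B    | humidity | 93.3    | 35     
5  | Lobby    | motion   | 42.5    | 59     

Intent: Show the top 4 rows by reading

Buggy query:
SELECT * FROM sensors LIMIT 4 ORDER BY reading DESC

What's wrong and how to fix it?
Bug: LIMIT must come after ORDER BY

Fix: Sort with ORDER BY, then apply LIMIT

Corrected query:
SELECT * FROM sensors ORDER BY reading DESC LIMIT 4

Result:
id | location | kind     | reading | battery
---+----------+----------+---------+--------
4  | Lab-B    | humidity | 93.3    | 35     
3  | Lobby    | motion   | 59.3    | 13     
5  | Lobby    | motion   | 42.5    | 59     
1  | Lobby    | sound    | 25.3    | 16     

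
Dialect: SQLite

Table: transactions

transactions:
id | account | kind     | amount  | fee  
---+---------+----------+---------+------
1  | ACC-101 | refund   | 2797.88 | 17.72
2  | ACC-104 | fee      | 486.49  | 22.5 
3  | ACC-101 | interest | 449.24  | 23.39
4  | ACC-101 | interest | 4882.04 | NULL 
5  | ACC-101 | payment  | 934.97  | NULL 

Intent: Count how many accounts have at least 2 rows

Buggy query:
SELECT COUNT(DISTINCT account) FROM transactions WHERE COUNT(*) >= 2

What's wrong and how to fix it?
Bug: COUNT(*) cannot appear in WHERE; the per-group count doesn't exist yet

Fix: Group first with HAVING COUNT(*) >= 2, then COUNT the resulting groups

Corrected query:
SELECT COUNT(*) FROM (SELECT account FROM transactions GROUP BY account HAVING COUNT(*) >= 2)

Result:
COUNT(*)
--------
1       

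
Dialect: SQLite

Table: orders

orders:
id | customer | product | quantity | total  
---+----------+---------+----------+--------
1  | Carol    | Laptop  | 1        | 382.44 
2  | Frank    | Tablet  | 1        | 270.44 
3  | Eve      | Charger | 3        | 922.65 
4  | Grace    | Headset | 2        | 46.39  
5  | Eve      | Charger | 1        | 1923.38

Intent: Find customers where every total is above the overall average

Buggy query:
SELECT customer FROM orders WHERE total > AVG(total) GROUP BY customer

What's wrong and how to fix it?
Bug: WHERE evaluates per row before aggregation, so AVG() is unavailable

Fix: Use a subquery for AVG and a HAVING MIN(...) filter so the condition holds for every row in the group

Corrected query:
SELECT customer FROM orders GROUP BY customer HAVING MIN(total) > (SELECT AVG(total) FROM orders)

Result:
customer
--------
Eve     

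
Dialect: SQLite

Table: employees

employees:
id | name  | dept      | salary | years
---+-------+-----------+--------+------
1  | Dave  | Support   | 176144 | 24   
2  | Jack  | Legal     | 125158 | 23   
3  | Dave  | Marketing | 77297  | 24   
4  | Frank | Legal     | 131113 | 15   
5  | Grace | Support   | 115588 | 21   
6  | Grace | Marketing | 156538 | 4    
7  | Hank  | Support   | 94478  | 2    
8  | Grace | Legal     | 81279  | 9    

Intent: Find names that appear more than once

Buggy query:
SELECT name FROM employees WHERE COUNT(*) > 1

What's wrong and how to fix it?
Bug: COUNT(*) is an aggregate and cannot be used in WHERE

Fix: GROUP BY name, then filter groups with HAVING COUNT(*) > 1

Corrected query:
SELECT name FROM employees GROUP BY name HAVING COUNT(*) > 1

Result:
name 
-----
Dave 
Grace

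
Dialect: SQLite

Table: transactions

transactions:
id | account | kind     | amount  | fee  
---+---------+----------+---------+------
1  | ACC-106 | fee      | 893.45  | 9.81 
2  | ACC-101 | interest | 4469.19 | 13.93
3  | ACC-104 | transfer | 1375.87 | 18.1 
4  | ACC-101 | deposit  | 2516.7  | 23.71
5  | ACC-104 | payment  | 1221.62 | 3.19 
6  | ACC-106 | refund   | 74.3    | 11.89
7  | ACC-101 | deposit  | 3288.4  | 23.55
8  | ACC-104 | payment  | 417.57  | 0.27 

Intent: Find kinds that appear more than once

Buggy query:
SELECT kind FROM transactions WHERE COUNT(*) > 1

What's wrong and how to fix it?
Bug: COUNT(*) is an aggregate and cannot be used in WHERE

Fix: Group first, then use HAVING for the count condition

Corrected query:
SELECT kind FROM transactions GROUP BY kind HAVING COUNT(*) > 1

Result:
kind   
-------
deposit
payment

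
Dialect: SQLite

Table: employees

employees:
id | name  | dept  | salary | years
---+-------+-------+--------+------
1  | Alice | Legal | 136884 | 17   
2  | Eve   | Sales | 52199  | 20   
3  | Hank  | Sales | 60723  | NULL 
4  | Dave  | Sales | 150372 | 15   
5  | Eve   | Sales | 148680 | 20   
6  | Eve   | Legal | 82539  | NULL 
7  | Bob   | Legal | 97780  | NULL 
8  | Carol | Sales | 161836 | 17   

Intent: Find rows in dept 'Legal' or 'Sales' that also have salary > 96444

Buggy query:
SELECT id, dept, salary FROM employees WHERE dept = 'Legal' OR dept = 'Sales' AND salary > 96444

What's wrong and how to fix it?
Bug: AND binds tighter than OR, so this parses as dept = 'Legal' OR (dept = 'Sales' AND salary > 96444)

Fix: Add parentheses around the OR so the AND applies to both alternatives

Corrected query:
SELECT id, dept, salary FROM employees WHERE (dept = 'Legal' OR dept = 'Sales') AND salary > 96444

Result:
id | dept  | salary
---+-------+-------
1  | Legal | 136884
4  | Sales | 150372
5  | Sales | 148680
7  | Legal | 97780 
8  | Sales | 161836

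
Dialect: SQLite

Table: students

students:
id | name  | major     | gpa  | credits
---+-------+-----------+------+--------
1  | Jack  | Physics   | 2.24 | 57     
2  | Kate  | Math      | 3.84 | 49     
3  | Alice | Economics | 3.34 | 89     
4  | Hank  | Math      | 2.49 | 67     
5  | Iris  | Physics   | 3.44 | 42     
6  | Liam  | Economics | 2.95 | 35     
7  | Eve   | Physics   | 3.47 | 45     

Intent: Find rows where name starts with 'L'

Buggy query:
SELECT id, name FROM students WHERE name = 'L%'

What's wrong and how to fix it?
Bug: '=' compares the literal string including the % character; pattern matching needs LIKE

Fix: Replace '=' with LIKE so 'L%' is treated as a pattern

Corrected query:
SELECT id, name FROM students WHERE name LIKE 'L%'

Result:
id | name
---+-----
6  | Liam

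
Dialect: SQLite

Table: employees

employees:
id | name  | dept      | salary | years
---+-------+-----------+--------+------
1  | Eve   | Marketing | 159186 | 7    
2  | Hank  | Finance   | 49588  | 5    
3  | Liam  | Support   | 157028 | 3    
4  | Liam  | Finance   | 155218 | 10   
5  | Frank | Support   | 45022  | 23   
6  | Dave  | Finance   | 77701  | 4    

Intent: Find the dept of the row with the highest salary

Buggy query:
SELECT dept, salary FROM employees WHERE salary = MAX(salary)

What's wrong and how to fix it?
Bug: WHERE is evaluated per row; an aggregate over the whole table isn't defined there

Fix: Use a subquery: WHERE salary = (SELECT MAX(salary) FROM employees)

Corrected query:
SELECT dept, salary FROM employees WHERE salary = (SELECT MAX(salary) FROM employees)

Result:
dept      | salary
----------+-------
Marketing | 159186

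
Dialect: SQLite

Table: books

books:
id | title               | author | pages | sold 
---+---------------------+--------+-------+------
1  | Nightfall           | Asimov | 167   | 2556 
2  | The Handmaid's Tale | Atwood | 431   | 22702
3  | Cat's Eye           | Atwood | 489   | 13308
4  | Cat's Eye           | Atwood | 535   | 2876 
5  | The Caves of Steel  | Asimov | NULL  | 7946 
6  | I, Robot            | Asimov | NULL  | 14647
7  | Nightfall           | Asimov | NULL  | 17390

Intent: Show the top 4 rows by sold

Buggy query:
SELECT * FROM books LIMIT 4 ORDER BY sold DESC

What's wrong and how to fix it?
Bug: ORDER BY cannot follow LIMIT; LIMIT is the final clause

Fix: Sort with ORDER BY, then apply LIMIT

Corrected query:
SELECT * FROM books ORDER BY sold DESC LIMIT 4

Result:
id | title               | author | pages | sold 
---+---------------------+--------+-------+------
2  | The Handmaid's Tale | Atwood | 431   | 22702
7  | Nightfall           | Asimov | NULL  | 17390
6  | I, Robot            | Asimov | NULL  | 14647
3  | Cat's Eye           | Atwood | 489   | 13308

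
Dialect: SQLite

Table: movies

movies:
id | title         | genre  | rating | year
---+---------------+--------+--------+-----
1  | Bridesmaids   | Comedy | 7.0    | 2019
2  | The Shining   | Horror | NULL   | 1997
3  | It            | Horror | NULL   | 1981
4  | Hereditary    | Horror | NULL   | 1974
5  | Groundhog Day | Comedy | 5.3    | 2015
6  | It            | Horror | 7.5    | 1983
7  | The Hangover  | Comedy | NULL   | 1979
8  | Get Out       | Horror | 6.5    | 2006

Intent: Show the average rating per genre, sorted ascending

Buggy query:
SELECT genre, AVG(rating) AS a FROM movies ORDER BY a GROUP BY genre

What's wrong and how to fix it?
Bug: ORDER BY appears before GROUP BY; SQL clause order requires GROUP BY first

Fix: Move ORDER BY to the end, after GROUP BY

Corrected query:
SELECT genre, AVG(rating) AS a FROM movies GROUP BY genre ORDER BY a

Result:
genre  | a   
-------+-----
Comedy | 6.15
Horror | 7   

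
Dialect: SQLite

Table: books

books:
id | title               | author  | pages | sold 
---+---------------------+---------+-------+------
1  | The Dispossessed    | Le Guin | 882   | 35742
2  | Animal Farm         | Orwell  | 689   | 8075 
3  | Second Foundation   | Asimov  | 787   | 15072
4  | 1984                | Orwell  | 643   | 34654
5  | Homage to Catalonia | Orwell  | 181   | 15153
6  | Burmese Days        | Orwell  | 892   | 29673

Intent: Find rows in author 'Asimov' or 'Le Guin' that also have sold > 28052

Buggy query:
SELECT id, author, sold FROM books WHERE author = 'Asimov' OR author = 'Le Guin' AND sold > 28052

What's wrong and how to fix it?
Bug: Without parentheses, AND is evaluated before OR, so the sold filter only applies to the 'Le Guin' branch

Fix: Add parentheses around the OR so the AND applies to both alternatives

Corrected query:
SELECT id, author, sold FROM books WHERE (author = 'Asimov' OR author = 'Le Guin') AND sold > 28052

Result:
id | author  | sold 
---+---------+------
1  | Le Guin | 35742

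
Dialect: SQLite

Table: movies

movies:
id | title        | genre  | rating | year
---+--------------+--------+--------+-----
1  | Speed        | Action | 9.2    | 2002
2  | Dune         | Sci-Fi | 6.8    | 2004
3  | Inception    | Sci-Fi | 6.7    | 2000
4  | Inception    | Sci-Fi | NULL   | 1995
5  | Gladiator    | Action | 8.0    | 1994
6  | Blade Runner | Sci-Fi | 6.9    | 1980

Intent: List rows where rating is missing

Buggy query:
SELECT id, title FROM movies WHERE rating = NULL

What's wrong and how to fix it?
Bug: Comparing to NULL with '=' never matches; NULL = NULL is unknown, not true

Fix: Use IS NULL to test for NULL

Corrected query:
SELECT id, title FROM movies WHERE rating IS NULL

Result:
id | title    
---+----------
4  | Inception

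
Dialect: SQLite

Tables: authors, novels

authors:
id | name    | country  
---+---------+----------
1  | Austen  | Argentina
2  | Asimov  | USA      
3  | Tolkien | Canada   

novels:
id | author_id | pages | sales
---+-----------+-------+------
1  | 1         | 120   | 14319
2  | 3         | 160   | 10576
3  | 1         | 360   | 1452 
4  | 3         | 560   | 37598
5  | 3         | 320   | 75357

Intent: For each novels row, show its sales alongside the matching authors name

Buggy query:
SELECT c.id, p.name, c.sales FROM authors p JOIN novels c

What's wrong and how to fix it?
Bug: Missing join condition: each novels row is matched to all authors rows instead of just its own

Fix: Specify the join condition linking the foreign key to the parent id

Corrected query:
SELECT c.id, p.name, c.sales FROM authors p JOIN novels c ON c.author_id = p.id

Result:
id | name    | sales
---+---------+------
1  | Austen  | 14319
2  | Tolkien | 10576
3  | Austen  | 1452 
4  | Tolkien | 37598
5  | Tolkien | 75357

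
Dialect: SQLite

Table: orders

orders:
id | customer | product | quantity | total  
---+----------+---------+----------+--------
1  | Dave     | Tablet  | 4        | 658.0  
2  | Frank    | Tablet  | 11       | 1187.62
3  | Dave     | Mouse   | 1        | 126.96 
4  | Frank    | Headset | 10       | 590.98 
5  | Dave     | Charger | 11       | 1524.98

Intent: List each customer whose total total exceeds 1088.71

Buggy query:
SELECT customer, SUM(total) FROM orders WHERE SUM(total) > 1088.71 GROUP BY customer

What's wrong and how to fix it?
Bug: SUM(total) is an aggregate, but WHERE filters rows before aggregation

Fix: Use HAVING (which filters groups after aggregation) instead of WHERE

Corrected query:
SELECT customer, SUM(total) FROM orders GROUP BY customer HAVING SUM(total) > 1088.71

Result:
customer | SUM(total)
---------+-----------
Dave     | 2309.94   
Frank    | 1778.6    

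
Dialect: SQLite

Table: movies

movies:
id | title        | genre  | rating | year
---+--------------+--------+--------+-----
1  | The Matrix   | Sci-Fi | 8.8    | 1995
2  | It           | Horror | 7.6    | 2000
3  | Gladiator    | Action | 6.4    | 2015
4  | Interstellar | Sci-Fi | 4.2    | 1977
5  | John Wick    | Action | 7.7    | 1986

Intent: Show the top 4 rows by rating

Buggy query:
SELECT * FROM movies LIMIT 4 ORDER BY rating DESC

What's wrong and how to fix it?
Bug: ORDER BY cannot follow LIMIT; LIMIT is the final clause

Fix: Sort with ORDER BY, then apply LIMIT

Corrected query:
SELECT * FROM movies ORDER BY rating DESC LIMIT 4

Result:
id | title      | genre  | rating | year
---+------------+--------+--------+-----
1  | The Matrix | Sci-Fi | 8.8    | 1995
5  | John Wick  | Action | 7.7    | 1986
2  | It         | Horror | 7.6    | 2000
3  | Gladiator  | Action | 6.4    | 2015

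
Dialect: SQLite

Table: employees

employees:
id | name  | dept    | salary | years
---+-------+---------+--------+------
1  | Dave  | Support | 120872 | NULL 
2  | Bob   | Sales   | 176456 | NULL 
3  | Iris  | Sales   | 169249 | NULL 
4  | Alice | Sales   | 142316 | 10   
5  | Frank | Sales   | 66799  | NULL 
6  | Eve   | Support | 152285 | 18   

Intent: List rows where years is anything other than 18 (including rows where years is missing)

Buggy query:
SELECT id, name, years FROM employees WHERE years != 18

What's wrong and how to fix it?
Bug: 'years != 18' is unknown when years is NULL, so NULL rows are silently excluded

Fix: Handle NULL separately with IS NULL alongside the inequality

Corrected query:
SELECT id, name, years FROM employees WHERE years != 18 OR years IS NULL

Result:
id | name  | years
---+-------+------
1  | Dave  | NULL 
2  | Bob   | NULL 
3  | Iris  | NULL 
4  | Alice | 10   
5  | Frank | NULL 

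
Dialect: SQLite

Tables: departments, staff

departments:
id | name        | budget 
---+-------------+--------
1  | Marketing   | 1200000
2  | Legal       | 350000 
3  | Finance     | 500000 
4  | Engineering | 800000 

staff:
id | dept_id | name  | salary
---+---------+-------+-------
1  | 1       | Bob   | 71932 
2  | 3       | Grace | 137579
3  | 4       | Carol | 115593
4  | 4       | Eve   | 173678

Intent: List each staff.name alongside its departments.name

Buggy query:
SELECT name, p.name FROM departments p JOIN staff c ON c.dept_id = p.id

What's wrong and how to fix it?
Bug: Both tables have a 'name' column; the unqualified reference is ambiguous

Fix: Prefix ambiguous columns with the table alias

Corrected query:
SELECT c.name, p.name FROM departments p JOIN staff c ON c.dept_id = p.id

Result:
name  | name       
------+------------
Bob   | Marketing  
Grace | Finance    
Carol | Engineering
Eve   | Engineering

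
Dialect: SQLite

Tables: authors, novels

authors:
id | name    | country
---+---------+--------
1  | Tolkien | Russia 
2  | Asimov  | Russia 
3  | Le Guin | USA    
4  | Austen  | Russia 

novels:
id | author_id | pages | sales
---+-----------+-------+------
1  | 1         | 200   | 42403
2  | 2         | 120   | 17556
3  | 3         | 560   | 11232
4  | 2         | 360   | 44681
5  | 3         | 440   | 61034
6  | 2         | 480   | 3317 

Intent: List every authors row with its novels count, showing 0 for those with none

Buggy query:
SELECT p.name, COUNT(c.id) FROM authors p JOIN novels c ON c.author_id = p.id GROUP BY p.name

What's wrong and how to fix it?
Bug: An inner join excludes parents with zero children

Fix: Use LEFT JOIN so parents without children still appear (COUNT(c.id) gives 0)

Corrected query:
SELECT p.name, COUNT(c.id) FROM authors p LEFT JOIN novels c ON c.author_id = p.id GROUP BY p.name

Result:
name    | COUNT(c.id)
--------+------------
Asimov  | 3          
Austen  | 0          
Le Guin | 2          
Tolkien | 1          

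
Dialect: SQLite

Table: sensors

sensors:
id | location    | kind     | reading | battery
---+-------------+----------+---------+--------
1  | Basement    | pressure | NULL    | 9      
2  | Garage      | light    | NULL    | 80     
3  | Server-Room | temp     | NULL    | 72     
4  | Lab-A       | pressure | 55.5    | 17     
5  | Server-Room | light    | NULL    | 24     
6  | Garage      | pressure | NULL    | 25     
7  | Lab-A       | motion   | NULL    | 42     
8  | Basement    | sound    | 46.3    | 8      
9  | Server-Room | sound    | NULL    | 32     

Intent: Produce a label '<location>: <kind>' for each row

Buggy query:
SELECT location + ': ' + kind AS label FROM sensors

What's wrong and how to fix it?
Bug: '+' is numeric addition; on text columns SQLite converts them to 0 instead of concatenating

Fix: Use the || operator for string concatenation

Corrected query:
SELECT location || ': ' || kind AS label FROM sensors

Result:
label             
------------------
Basement: pressure
Garage: light     
Server-Room: temp 
Lab-A: pressure   
Server-Room: light
Garage: pressure  
Lab-A: motion     
Basement: sound   
Server-Room: sound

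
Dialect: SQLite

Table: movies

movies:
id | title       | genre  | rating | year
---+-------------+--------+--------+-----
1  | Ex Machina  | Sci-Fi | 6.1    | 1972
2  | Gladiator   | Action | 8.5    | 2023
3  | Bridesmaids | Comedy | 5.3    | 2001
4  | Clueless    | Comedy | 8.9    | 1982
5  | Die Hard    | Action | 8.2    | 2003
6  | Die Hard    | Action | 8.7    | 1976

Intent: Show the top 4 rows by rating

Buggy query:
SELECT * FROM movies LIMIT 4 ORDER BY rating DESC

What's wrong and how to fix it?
Bug: LIMIT must come after ORDER BY

Fix: Swap the clauses: ORDER BY first, then LIMIT

Corrected query:
SELECT * FROM movies ORDER BY rating DESC LIMIT 4

Result:
id | title     | genre  | rating | year
---+-----------+--------+--------+-----
4  | Clueless  | Comedy | 8.9    | 1982
6  | Die Hard  | Action | 8.7    | 1976
2  | Gladiator | Action | 8.5    | 2023
5  | Die Hard  | Action | 8.2    | 2003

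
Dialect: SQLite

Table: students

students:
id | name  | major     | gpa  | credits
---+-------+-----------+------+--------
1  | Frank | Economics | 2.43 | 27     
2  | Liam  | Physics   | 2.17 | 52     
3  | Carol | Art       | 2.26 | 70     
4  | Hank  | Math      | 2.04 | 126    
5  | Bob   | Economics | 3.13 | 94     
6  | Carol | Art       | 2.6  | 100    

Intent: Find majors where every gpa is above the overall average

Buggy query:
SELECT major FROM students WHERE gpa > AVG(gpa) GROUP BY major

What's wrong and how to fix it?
Bug: AVG() is an aggregate; it can't sit directly in WHERE

Fix: Compute the overall average in a scalar subquery and compare each group's MIN against it in HAVING

Corrected query:
SELECT major FROM students GROUP BY major HAVING MIN(gpa) > (SELECT AVG(gpa) FROM students)

Result:
(no rows)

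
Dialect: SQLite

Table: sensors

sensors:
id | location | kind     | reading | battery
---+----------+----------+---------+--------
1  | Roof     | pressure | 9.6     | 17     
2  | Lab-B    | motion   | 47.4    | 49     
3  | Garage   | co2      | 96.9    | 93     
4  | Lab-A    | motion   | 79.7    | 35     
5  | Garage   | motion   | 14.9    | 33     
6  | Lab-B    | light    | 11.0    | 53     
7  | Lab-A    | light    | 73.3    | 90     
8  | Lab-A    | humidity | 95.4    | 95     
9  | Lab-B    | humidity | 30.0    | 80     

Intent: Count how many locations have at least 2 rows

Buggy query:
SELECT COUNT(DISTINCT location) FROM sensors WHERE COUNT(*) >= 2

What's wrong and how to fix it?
Bug: WHERE filters individual rows, not groups, so a group-level COUNT is invalid there

Fix: Group first with HAVING COUNT(*) >= 2, then COUNT the resulting groups

Corrected query:
SELECT COUNT(*) FROM (SELECT location FROM sensors GROUP BY location HAVING COUNT(*) >= 2)

Result:
COUNT(*)
--------
3       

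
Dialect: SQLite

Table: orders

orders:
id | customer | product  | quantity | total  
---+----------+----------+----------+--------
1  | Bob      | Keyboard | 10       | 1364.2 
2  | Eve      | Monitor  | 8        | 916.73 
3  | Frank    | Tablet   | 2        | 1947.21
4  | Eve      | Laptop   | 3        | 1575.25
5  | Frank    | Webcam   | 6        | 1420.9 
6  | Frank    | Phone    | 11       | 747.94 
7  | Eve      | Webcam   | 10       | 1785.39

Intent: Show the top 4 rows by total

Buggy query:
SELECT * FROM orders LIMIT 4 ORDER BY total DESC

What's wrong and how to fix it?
Bug: ORDER BY cannot follow LIMIT; LIMIT is the final clause

Fix: Swap the clauses: ORDER BY first, then LIMIT

Corrected query:
SELECT * FROM orders ORDER BY total DESC LIMIT 4

Result:
id | customer | product | quantity | total  
---+----------+---------+----------+--------
3  | Frank    | Tablet  | 2        | 1947.21
7  | Eve      | Webcam  | 10       | 1785.39
4  | Eve      | Laptop  | 3        | 1575.25
5  | Frank    | Webcam  | 6        | 1420.9 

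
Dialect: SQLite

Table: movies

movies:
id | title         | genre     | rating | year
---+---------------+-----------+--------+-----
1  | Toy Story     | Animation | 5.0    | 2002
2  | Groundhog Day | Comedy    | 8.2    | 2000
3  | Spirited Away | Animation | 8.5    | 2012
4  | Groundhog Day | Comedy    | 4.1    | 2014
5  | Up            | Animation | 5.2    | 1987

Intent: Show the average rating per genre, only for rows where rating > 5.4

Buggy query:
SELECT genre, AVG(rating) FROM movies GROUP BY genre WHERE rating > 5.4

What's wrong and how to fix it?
Bug: Row-level WHERE must come before GROUP BY in the clause order

Fix: Place WHERE between FROM and GROUP BY

Corrected query:
SELECT genre, AVG(rating) FROM movies WHERE rating > 5.4 GROUP BY genre

Result:
genre     | AVG(rating)
----------+------------
Animation | 8.5        
Comedy    | 8.2        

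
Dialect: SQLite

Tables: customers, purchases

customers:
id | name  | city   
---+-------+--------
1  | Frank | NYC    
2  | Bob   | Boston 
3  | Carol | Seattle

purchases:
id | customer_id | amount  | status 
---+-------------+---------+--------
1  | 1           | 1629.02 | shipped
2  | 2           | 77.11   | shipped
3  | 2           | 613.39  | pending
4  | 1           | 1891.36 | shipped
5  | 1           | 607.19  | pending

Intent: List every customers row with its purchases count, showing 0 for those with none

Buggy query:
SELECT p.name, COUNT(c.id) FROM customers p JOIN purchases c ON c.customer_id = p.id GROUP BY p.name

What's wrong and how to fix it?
Bug: INNER JOIN drops customers rows that have no matching purchases rows

Fix: Use LEFT JOIN so parents without children still appear (COUNT(c.id) gives 0)

Corrected query:
SELECT p.name, COUNT(c.id) FROM customers p LEFT JOIN purchases c ON c.customer_id = p.id GROUP BY p.name

Result:
name  | COUNT(c.id)
------+------------
Bob   | 2          
Carol | 0          
Frank | 3          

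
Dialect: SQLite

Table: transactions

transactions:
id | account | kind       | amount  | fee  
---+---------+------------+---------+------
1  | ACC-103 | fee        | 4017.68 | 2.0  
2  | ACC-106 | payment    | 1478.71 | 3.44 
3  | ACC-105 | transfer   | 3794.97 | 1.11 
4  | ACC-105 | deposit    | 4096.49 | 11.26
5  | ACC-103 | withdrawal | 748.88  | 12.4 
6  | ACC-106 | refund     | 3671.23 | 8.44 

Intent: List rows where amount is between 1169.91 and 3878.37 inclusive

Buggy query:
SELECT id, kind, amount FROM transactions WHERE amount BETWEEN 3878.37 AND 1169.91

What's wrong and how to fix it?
Bug: The bounds are reversed; BETWEEN a AND b requires a <= b to match anything

Fix: Write BETWEEN 1169.91 AND 3878.37

Corrected query:
SELECT id, kind, amount FROM transactions WHERE amount BETWEEN 1169.91 AND 3878.37

Result:
id | kind     | amount 
---+----------+--------
2  | payment  | 1478.71
3  | transfer | 3794.97
6  | refund   | 3671.23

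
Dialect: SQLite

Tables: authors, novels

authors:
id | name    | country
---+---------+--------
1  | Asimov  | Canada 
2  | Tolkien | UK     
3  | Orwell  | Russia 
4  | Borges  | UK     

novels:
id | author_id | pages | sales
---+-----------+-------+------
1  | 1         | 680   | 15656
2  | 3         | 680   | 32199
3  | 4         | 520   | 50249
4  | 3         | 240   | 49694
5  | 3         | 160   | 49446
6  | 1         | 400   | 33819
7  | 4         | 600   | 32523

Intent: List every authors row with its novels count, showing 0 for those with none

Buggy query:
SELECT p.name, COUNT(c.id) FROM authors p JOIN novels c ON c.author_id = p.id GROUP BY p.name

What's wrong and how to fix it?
Bug: INNER JOIN drops authors rows that have no matching novels rows

Fix: Use LEFT JOIN so parents without children still appear (COUNT(c.id) gives 0)

Corrected query:
SELECT p.name, COUNT(c.id) FROM authors p LEFT JOIN novels c ON c.author_id = p.id GROUP BY p.name

Result:
name    | COUNT(c.id)
--------+------------
Asimov  | 2          
Borges  | 2          
Orwell  | 3          
Tolkien | 0          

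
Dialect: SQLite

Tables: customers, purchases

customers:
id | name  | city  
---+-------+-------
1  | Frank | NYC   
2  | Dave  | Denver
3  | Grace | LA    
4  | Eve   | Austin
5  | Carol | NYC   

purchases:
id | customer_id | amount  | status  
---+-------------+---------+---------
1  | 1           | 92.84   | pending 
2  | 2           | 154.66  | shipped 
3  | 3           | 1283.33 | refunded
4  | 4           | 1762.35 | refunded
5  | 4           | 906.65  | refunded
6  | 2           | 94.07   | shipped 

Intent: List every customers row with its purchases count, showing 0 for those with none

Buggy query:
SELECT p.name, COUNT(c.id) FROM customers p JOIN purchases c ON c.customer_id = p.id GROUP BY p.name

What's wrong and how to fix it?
Bug: An inner join excludes parents with zero children

Fix: Use LEFT JOIN so parents without children still appear (COUNT(c.id) gives 0)

Corrected query:
SELECT p.name, COUNT(c.id) FROM customers p LEFT JOIN purchases c ON c.customer_id = p.id GROUP BY p.name

Result:
name  | COUNT(c.id)
------+------------
Carol | 0          
Dave  | 2          
Eve   | 2          
Frank | 1          
Grace | 1          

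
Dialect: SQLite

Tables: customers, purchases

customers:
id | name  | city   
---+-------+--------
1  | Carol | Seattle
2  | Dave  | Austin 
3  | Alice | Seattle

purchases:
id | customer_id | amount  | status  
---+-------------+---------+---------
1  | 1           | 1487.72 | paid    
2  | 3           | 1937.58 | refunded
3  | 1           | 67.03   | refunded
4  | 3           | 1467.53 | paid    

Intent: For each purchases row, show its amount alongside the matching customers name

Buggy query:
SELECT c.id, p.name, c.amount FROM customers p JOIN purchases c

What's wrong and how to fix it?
Bug: JOIN with no ON clause produces a cartesian product; every purchases row pairs with every customers row

Fix: Specify the join condition linking the foreign key to the parent id

Corrected query:
SELECT c.id, p.name, c.amount FROM customers p JOIN purchases c ON c.customer_id = p.id

Result:
id | name  | amount 
---+-------+--------
1  | Carol | 1487.72
2  | Alice | 1937.58
3  | Carol | 67.03  
4  | Alice | 1467.53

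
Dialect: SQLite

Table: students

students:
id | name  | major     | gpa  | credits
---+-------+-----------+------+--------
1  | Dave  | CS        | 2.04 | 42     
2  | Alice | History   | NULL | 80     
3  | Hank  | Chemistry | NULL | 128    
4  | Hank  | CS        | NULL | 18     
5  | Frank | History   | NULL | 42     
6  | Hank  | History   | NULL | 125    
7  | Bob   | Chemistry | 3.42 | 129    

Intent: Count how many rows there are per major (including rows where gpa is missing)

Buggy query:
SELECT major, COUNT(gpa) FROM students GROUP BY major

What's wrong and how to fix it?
Bug: COUNT(column) counts non-NULL values only; rows with NULL gpa aren't counted

Fix: Use COUNT(*) to count all rows regardless of NULL

Corrected query:
SELECT major, COUNT(*) FROM students GROUP BY major

Result:
major     | COUNT(*)
----------+---------
CS        | 2       
Chemistry | 2       
History   | 3       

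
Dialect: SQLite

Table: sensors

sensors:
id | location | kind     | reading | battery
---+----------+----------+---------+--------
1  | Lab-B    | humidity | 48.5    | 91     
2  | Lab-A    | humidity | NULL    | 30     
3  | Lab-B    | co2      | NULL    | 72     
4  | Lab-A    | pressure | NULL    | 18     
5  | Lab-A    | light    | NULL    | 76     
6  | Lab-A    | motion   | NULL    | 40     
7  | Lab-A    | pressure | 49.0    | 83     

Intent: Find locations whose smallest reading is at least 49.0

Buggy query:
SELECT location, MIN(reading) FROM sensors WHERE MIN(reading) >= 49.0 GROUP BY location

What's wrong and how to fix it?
Bug: Aggregates like MIN are computed per group after WHERE runs

Fix: Use HAVING for the per-group MIN condition

Corrected query:
SELECT location, MIN(reading) FROM sensors GROUP BY location HAVING MIN(reading) >= 49.0

Result:
location | MIN(reading)
---------+-------------
Lab-A    | 49          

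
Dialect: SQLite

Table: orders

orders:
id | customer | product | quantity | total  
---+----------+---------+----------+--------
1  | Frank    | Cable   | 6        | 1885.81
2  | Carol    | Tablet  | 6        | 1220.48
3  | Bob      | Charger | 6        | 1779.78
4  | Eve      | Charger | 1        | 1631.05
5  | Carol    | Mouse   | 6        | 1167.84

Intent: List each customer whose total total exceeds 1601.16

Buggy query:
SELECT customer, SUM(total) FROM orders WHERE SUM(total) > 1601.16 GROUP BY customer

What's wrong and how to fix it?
Bug: SUM(total) is an aggregate, but WHERE filters rows before aggregation

Fix: Move the aggregate condition to a HAVING clause

Corrected query:
SELECT customer, SUM(total) FROM orders GROUP BY customer HAVING SUM(total) > 1601.16

Result:
customer | SUM(total)
---------+-----------
Bob      | 1779.78   
Carol    | 2388.32   
Eve      | 1631.05   
Frank    | 1885.81   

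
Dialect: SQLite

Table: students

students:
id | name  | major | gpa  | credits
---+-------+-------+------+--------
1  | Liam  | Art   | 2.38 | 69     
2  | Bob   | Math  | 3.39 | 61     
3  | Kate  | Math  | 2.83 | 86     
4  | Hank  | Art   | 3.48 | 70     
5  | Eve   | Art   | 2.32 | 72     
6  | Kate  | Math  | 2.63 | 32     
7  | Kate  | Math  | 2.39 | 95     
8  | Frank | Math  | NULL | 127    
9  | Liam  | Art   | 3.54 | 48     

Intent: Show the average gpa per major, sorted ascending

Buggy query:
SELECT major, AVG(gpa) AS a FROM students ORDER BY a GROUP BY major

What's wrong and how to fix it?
Bug: GROUP BY must precede ORDER BY

Fix: Reorder: SELECT … FROM … GROUP BY … ORDER BY …

Corrected query:
SELECT major, AVG(gpa) AS a FROM students GROUP BY major ORDER BY a

Result:
major | a   
------+-----
Math  | 2.81
Art   | 2.93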